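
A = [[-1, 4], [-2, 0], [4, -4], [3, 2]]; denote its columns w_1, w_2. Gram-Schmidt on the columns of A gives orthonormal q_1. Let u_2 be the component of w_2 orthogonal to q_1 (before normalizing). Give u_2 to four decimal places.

w_1 = (-1, -2, 4, 3); ‖w_1‖ = 5.4772, so q_1 = (-0.1826, -0.3651, 0.7303, 0.5477).
q_1·w_2 = (-0.1826)·4 + (-0.3651)·0 + 0.7303·(-4) + 0.5477·2 = -2.5560.
u_2 = w_2 + 2.5560·q_1 = (3.5333, -0.9333, -2.1333, 3.4000).

u_2 = (3.5333, -0.9333, -2.1333, 3.4000)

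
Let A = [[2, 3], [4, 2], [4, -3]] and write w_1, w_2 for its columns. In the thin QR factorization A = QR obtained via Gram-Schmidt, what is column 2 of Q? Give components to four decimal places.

q_1 = w_1/‖w_1‖ = (2, 4, 4)/6.0000 = (0.3333, 0.6667, 0.6667).
r_{12} = q_1·w_2 = 0.3333.
u_2 = w_2 − 0.3333·q_1 = (2.8889, 1.7778, -3.2222).
‖u_2‖ = 4.6786, so q_2 = (0.6175, 0.3800, -0.6887).

q_2 = (0.6175, 0.3800, -0.6887)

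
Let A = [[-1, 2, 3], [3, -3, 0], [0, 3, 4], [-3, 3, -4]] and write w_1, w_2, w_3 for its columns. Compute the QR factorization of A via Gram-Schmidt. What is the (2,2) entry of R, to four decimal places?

r_{22} = 3.1539

w_1 = (-1, 3, 0, -3); ‖w_1‖ = 4.3589, so e_1 = (-0.2294, 0.6882, 0.0000, -0.6882).
e_1·w_2 = (-0.2294)·2 + 0.6882·(-3) + 0.0000·3 + (-0.6882)·3 = -4.5883.
u_2 = w_2 + 4.5883·e_1 = (0.9474, 0.1579, 3.0000, -0.1579).
r_{22} = ‖u_2‖ = 3.1539.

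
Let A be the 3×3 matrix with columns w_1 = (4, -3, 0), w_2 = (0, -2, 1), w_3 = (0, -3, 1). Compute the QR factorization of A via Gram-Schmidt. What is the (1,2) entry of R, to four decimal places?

w_1 = (4, -3, 0); ‖w_1‖ = 5.0000, so e_1 = (0.8000, -0.6000, 0.0000).
r_{12} = e_1·w_2 = 1.2000.

r_{12} = 1.2000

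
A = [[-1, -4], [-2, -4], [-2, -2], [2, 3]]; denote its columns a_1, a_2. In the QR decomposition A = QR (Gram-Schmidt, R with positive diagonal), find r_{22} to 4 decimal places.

r_{22} = 2.7873

a_1 = (-1, -2, -2, 2); ‖a_1‖ = 3.6056, so e_1 = (-0.2774, -0.5547, -0.5547, 0.5547).
e_1·a_2 = (-0.2774)·(-4) + (-0.5547)·(-4) + (-0.5547)·(-2) + 0.5547·3 = 6.1017.
u_2 = a_2 − 6.1017·e_1 = (-2.3077, -0.6154, 1.3846, -0.3846).
r_{22} = ‖u_2‖ = 2.7873.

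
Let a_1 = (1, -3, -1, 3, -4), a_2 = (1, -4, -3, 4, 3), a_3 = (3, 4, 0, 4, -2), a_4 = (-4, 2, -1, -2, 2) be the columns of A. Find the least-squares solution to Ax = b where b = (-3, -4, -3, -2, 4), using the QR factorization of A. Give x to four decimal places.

x = (-0.0173, 0.5762, -0.7000, 0.4739)

a_1 = (1, -3, -1, 3, -4); ‖a_1‖ = 6.0000, so e_1 = (0.1667, -0.5000, -0.1667, 0.5000, -0.6667).
e_1·a_2 = 0.1667·1 + (-0.5000)·(-4) + (-0.1667)·(-3) + 0.5000·4 + (-0.6667)·3 = 2.6667.
u_2 = a_2 − 2.6667·e_1 = (0.5556, -2.6667, -2.5556, 2.6667, 4.7778).
‖u_2‖ = 6.6249, so e_2 = (0.0839, -0.4025, -0.3858, 0.4025, 0.7212).
e_1·a_3 = 0.1667·3 + (-0.5000)·4 + (-0.1667)·0 + 0.5000·4 + (-0.6667)·(-2) = 1.8333; e_2·a_3 = 0.0839·3 + (-0.4025)·4 + (-0.3858)·0 + 0.4025·4 + 0.7212·(-2) = -1.1908.
u_3 = a_3 − 1.8333·e_1 + 1.1908·e_2 = (2.7943, 4.4373, -0.1538, 3.5627, 0.0810).
‖u_3‖ = 6.3420, so e_3 = (0.4406, 0.6997, -0.0243, 0.5618, 0.0128).
e_1·a_4 = 0.1667·(-4) + (-0.5000)·2 + (-0.1667)·(-1) + 0.5000·(-2) + (-0.6667)·2 = -3.8333; e_2·a_4 = 0.0839·(-4) + (-0.4025)·2 + (-0.3858)·(-1) + 0.4025·(-2) + 0.7212·2 = -0.1174; e_3·a_4 = 0.4406·(-4) + 0.6997·2 + (-0.0243)·(-1) + 0.5618·(-2) + 0.0128·2 = -1.4368.
u_4 = a_4 + 3.8333·e_1 + 0.1174·e_2 + 1.4368·e_3 = (-2.7182, 1.0414, -1.7190, 0.7710, -0.4525).
‖u_4‖ = 3.4968, so e_4 = (-0.7773, 0.2978, -0.4916, 0.2205, -0.1294).
Qᵀb = (-1.6667, 4.5955, -5.1202, 1.6570).
Back-substitute: x_4 = 1.6570/3.4968 = 0.4739.
x_3 = (-5.1202 + 1.4368·0.4739)/6.3420 = -0.7000.
x_2 = (4.5955 + 1.1908·(-0.7000) + 0.1174·0.4739)/6.6249 = 0.5762.
x_1 = (-1.6667 − 2.6667·0.5762 − 1.8333·(-0.7000) + 3.8333·0.4739)/6.0000 = -0.0173.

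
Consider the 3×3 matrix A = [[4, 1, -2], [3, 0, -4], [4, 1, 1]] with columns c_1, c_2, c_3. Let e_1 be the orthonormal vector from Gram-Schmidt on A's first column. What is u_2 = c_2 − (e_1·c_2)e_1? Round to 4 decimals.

c_1 = (4, 3, 4); ‖c_1‖ = 6.4031, so e_1 = (0.6247, 0.4685, 0.6247).
e_1·c_2 = 0.6247·1 + 0.4685·0 + 0.6247·1 = 1.2494.
u_2 = c_2 − 1.2494·e_1 = (0.2195, -0.5854, 0.2195).

u_2 = (0.2195, -0.5854, 0.2195)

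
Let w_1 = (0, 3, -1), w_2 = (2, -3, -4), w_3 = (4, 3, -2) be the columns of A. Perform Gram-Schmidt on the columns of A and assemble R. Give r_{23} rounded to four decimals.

w_1 = (0, 3, -1); ‖w_1‖ = 3.1623, so q_1 = (0.0000, 0.9487, -0.3162).
q_1·w_2 = 0.0000·2 + 0.9487·(-3) + (-0.3162)·(-4) = -1.5811.
u_2 = w_2 + 1.5811·q_1 = (2.0000, -1.5000, -4.5000).
‖u_2‖ = 5.1478, so q_2 = (0.3885, -0.2914, -0.8742).
r_{23} = q_2·w_3 = 2.4282.

r_{23} = 2.4282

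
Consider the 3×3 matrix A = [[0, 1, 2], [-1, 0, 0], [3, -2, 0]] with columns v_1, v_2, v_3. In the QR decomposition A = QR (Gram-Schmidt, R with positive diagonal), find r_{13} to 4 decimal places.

q_1 = v_1/‖v_1‖ = (0, -1, 3)/3.1623 = (0.0000, -0.3162, 0.9487).
r_{13} = q_1·v_3 = 0.0000.

r_{13} = 0.0000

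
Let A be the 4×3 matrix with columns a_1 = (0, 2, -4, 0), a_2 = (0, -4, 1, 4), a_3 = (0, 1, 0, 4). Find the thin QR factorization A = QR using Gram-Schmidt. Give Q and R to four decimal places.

Q = [[0.0000, 0.0000, 0.0000], [0.4472, -0.5512, 0.7044], [-0.8944, -0.2756, 0.3522], [0.0000, 0.7875, 0.6163]], R = [[4.4721, -2.6833, 0.4472], [0.0000, 5.0794, 2.5987], [0.0000, 0.0000, 3.1696]]

a_1 = (0, 2, -4, 0); ‖a_1‖ = 4.4721, so q_1 = (0.0000, 0.4472, -0.8944, 0.0000).
q_1·a_2 = 0.0000·0 + 0.4472·(-4) + (-0.8944)·1 + 0.0000·4 = -2.6833.
u_2 = a_2 + 2.6833·q_1 = (0.0000, -2.8000, -1.4000, 4.0000).
‖u_2‖ = 5.0794, so q_2 = (0.0000, -0.5512, -0.2756, 0.7875).
q_1·a_3 = 0.0000·0 + 0.4472·1 + (-0.8944)·0 + 0.0000·4 = 0.4472; q_2·a_3 = 0.0000·0 + (-0.5512)·1 + (-0.2756)·0 + 0.7875·4 = 2.5987.
u_3 = a_3 − 0.4472·q_1 − 2.5987·q_2 = (0.0000, 2.2326, 1.1163, 1.9535).
‖u_3‖ = 3.1696, so q_3 = (0.0000, 0.7044, 0.3522, 0.6163).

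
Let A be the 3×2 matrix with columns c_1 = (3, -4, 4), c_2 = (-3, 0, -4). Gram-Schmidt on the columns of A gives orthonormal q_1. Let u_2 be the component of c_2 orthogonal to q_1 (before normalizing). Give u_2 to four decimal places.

c_1 = (3, -4, 4); ‖c_1‖ = 6.4031, so q_1 = (0.4685, -0.6247, 0.6247).
q_1·c_2 = 0.4685·(-3) + (-0.6247)·0 + 0.6247·(-4) = -3.9043.
u_2 = c_2 + 3.9043·q_1 = (-1.1707, -2.4390, -1.5610).

u_2 = (-1.1707, -2.4390, -1.5610)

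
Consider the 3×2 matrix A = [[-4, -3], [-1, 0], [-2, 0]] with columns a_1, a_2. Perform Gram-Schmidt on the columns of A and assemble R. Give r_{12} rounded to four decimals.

e_1 = a_1/‖a_1‖ = (-4, -1, -2)/4.5826 = (-0.8729, -0.2182, -0.4364).
r_{12} = e_1·a_2 = 2.6186.

r_{12} = 2.6186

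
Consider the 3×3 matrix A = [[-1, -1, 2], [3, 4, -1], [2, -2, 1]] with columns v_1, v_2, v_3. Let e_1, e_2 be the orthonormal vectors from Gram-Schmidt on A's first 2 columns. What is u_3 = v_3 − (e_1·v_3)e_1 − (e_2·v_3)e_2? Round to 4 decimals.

e_1 = v_1/‖v_1‖ = (-1, 3, 2)/3.7417 = (-0.2673, 0.8018, 0.5345).
r_{12} = e_1·v_2 = 2.4054.
u_2 = v_2 − 2.4054·e_1 = (-0.3571, 2.0714, -3.2857).
‖u_2‖ = 3.9005, so e_2 = (-0.0916, 0.5311, -0.8424).
r_{13} = e_1·v_3 = -0.8018; r_{23} = e_2·v_3 = -1.5566.
u_3 = v_3 + 0.8018·e_1 + 1.5566·e_2 = (1.6432, 0.4695, 0.1174).

u_3 = (1.6432, 0.4695, 0.1174)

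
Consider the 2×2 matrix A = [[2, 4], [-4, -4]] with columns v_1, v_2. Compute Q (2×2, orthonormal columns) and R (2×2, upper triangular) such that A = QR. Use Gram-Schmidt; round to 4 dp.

Q = [[0.4472, 0.8944], [-0.8944, 0.4472]], R = [[4.4721, 5.3666], [0.0000, 1.7889]]

v_1 = (2, -4); ‖v_1‖ = 4.4721, so e_1 = (0.4472, -0.8944).
e_1·v_2 = 0.4472·4 + (-0.8944)·(-4) = 5.3666.
u_2 = v_2 − 5.3666·e_1 = (1.6000, 0.8000).
‖u_2‖ = 1.7889, so e_2 = (0.8944, 0.4472).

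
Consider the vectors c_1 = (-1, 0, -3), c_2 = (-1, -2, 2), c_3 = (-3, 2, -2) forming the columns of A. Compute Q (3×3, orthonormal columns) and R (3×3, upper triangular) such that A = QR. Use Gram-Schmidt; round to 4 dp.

c_1 = (-1, 0, -3); ‖c_1‖ = 3.1623, so e_1 = (-0.3162, 0.0000, -0.9487).
e_1·c_2 = (-0.3162)·(-1) + 0.0000·(-2) + (-0.9487)·2 = -1.5811.
u_2 = c_2 + 1.5811·e_1 = (-1.5000, -2.0000, 0.5000).
‖u_2‖ = 2.5495, so e_2 = (-0.5883, -0.7845, 0.1961).
e_1·c_3 = (-0.3162)·(-3) + 0.0000·2 + (-0.9487)·(-2) = 2.8460; e_2·c_3 = (-0.5883)·(-3) + (-0.7845)·2 + 0.1961·(-2) = -0.1961.
u_3 = c_3 − 2.8460·e_1 + 0.1961·e_2 = (-2.2154, 1.8462, 0.7385).
‖u_3‖ = 2.9768, so e_3 = (-0.7442, 0.6202, 0.2481).

Q = [[-0.3162, -0.5883, -0.7442], [0.0000, -0.7845, 0.6202], [-0.9487, 0.1961, 0.2481]], R = [[3.1623, -1.5811, 2.8460], [0.0000, 2.5495, -0.1961], [0.0000, 0.0000, 2.9768]]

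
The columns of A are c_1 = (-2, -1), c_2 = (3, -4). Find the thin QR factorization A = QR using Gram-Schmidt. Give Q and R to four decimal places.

q_1 = c_1/‖c_1‖ = (-2, -1)/2.2361 = (-0.8944, -0.4472).
r_{12} = q_1·c_2 = -0.8944.
u_2 = c_2 + 0.8944·q_1 = (2.2000, -4.4000).
‖u_2‖ = 4.9193, so q_2 = (0.4472, -0.8944).

Q = [[-0.8944, 0.4472], [-0.4472, -0.8944]], R = [[2.2361, -0.8944], [0.0000, 4.9193]]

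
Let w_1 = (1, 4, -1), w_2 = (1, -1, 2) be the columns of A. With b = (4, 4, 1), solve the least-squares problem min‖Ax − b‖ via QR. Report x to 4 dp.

e_1 = w_1/‖w_1‖ = (1, 4, -1)/4.2426 = (0.2357, 0.9428, -0.2357).
r_{12} = e_1·w_2 = -1.1785.
u_2 = w_2 + 1.1785·e_1 = (1.2778, 0.1111, 1.7222).
‖u_2‖ = 2.1473, so e_2 = (0.5950, 0.0517, 0.8020).
Qᵀb = (4.4783, 3.3892).
Back-substitute: x_2 = 3.3892/2.1473 = 1.5783.
x_1 = (4.4783 + 1.1785·1.5783)/4.2426 = 1.4940.

x = (1.4940, 1.5783)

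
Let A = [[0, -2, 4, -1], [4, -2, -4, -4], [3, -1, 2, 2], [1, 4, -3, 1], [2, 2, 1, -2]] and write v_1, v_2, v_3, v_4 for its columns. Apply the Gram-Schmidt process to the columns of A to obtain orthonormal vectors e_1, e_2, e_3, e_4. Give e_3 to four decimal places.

e_3 = (0.5146, -0.5440, 0.4635, -0.1270, 0.4563)

v_1 = (0, 4, 3, 1, 2); ‖v_1‖ = 5.4772, so e_1 = (0.0000, 0.7303, 0.5477, 0.1826, 0.3651).
e_1·v_2 = 0.0000·(-2) + 0.7303·(-2) + 0.5477·(-1) + 0.1826·4 + 0.3651·2 = -0.5477.
u_2 = v_2 + 0.5477·e_1 = (-2.0000, -1.6000, -0.7000, 4.1000, 2.2000).
‖u_2‖ = 5.3572, so e_2 = (-0.3733, -0.2987, -0.1307, 0.7653, 0.4107).
e_1·v_3 = 0.0000·4 + 0.7303·(-4) + 0.5477·2 + 0.1826·(-3) + 0.3651·1 = -2.0083; e_2·v_3 = (-0.3733)·4 + (-0.2987)·(-4) + (-0.1307)·2 + 0.7653·(-3) + 0.4107·1 = -2.4453.
u_3 = v_3 + 2.0083·e_1 + 2.4453·e_2 = (3.0871, -3.2636, 2.7805, -0.7619, 2.7375).
‖u_3‖ = 5.9989, so e_3 = (0.5146, -0.5440, 0.4635, -0.1270, 0.4563).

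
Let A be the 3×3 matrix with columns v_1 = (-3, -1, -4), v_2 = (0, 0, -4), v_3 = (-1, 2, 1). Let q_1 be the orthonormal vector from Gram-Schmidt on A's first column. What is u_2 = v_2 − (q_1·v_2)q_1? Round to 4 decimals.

u_2 = (1.8462, 0.6154, -1.5385)

v_1 = (-3, -1, -4); ‖v_1‖ = 5.0990, so q_1 = (-0.5883, -0.1961, -0.7845).
q_1·v_2 = (-0.5883)·0 + (-0.1961)·0 + (-0.7845)·(-4) = 3.1379.
u_2 = v_2 − 3.1379·q_1 = (1.8462, 0.6154, -1.5385).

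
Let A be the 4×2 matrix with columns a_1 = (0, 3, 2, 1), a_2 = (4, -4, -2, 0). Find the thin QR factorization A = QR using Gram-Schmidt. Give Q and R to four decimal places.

Q = [[0.0000, 0.9504], [0.8018, -0.1358], [0.5345, 0.0679], [0.2673, 0.2715]], R = [[3.7417, -4.2762], [0.0000, 4.2088]]

a_1 = (0, 3, 2, 1); ‖a_1‖ = 3.7417, so q_1 = (0.0000, 0.8018, 0.5345, 0.2673).
q_1·a_2 = 0.0000·4 + 0.8018·(-4) + 0.5345·(-2) + 0.2673·0 = -4.2762.
u_2 = a_2 + 4.2762·q_1 = (4.0000, -0.5714, 0.2857, 1.1429).
‖u_2‖ = 4.2088, so q_2 = (0.9504, -0.1358, 0.0679, 0.2715).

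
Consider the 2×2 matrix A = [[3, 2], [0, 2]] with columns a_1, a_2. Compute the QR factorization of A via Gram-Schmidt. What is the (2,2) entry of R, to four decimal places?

r_{22} = 2.0000

a_1 = (3, 0); ‖a_1‖ = 3.0000, so q_1 = (1.0000, 0.0000).
q_1·a_2 = 1.0000·2 + 0.0000·2 = 2.0000.
u_2 = a_2 − 2.0000·q_1 = (0.0000, 2.0000).
r_{22} = ‖u_2‖ = 2.0000.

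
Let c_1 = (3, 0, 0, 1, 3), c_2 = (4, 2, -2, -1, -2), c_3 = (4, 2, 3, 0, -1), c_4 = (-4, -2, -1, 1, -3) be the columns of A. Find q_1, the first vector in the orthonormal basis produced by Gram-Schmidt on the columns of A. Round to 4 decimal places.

q_1 = (0.6882, 0.0000, 0.0000, 0.2294, 0.6882)

c_1 = (3, 0, 0, 1, 3); ‖c_1‖ = 4.3589, so q_1 = (0.6882, 0.0000, 0.0000, 0.2294, 0.6882).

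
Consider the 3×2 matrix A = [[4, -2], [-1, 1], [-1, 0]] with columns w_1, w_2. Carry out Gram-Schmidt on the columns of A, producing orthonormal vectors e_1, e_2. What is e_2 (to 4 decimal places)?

w_1 = (4, -1, -1); ‖w_1‖ = 4.2426, so e_1 = (0.9428, -0.2357, -0.2357).
e_1·w_2 = 0.9428·(-2) + (-0.2357)·1 + (-0.2357)·0 = -2.1213.
u_2 = w_2 + 2.1213·e_1 = (0.0000, 0.5000, -0.5000).
‖u_2‖ = 0.7071, so e_2 = (0.0000, 0.7071, -0.7071).

e_2 = (0.0000, 0.7071, -0.7071)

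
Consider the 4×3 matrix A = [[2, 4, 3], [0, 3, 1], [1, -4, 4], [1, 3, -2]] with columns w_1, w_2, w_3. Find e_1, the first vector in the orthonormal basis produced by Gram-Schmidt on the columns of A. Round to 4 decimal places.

e_1 = (0.8165, 0.0000, 0.4082, 0.4082)

w_1 = (2, 0, 1, 1); ‖w_1‖ = 2.4495, so e_1 = (0.8165, 0.0000, 0.4082, 0.4082).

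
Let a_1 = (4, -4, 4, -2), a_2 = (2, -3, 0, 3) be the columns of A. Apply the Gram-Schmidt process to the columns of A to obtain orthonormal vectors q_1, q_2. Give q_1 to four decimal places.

a_1 = (4, -4, 4, -2); ‖a_1‖ = 7.2111, so q_1 = (0.5547, -0.5547, 0.5547, -0.2774).

q_1 = (0.5547, -0.5547, 0.5547, -0.2774)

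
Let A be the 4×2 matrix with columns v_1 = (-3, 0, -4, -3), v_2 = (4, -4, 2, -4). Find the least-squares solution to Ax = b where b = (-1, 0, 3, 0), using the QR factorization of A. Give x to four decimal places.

x = (-0.2653, -0.0023)

v_1 = (-3, 0, -4, -3); ‖v_1‖ = 5.8310, so e_1 = (-0.5145, 0.0000, -0.6860, -0.5145).
e_1·v_2 = (-0.5145)·4 + 0.0000·(-4) + (-0.6860)·2 + (-0.5145)·(-4) = -1.3720.
u_2 = v_2 + 1.3720·e_1 = (3.2941, -4.0000, 1.0588, -4.7059).
‖u_2‖ = 7.0794, so e_2 = (0.4653, -0.5650, 0.1496, -0.6647).
Qᵀb = (-1.5435, -0.0166).
Back-substitute: x_2 = -0.0166/7.0794 = -0.0023.
x_1 = (-1.5435 + 1.3720·(-0.0023))/5.8310 = -0.2653.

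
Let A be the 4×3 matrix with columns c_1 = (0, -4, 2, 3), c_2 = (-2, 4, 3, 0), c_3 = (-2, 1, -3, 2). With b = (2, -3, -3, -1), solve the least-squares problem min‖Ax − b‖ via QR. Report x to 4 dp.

q_1 = c_1/‖c_1‖ = (0, -4, 2, 3)/5.3852 = (0.0000, -0.7428, 0.3714, 0.5571).
r_{12} = q_1·c_2 = -1.8570.
u_2 = c_2 + 1.8570·q_1 = (-2.0000, 2.6207, 3.6897, 1.0345).
‖u_2‖ = 5.0549, so q_2 = (-0.3957, 0.5184, 0.7299, 0.2047).
r_{13} = q_1·c_3 = -0.7428; r_{23} = q_2·c_3 = -0.4707.
u_3 = c_3 + 0.7428·q_1 + 0.4707·q_2 = (-2.1862, 0.6923, -2.3806, 2.5101).
‖u_3‖ = 4.1505, so q_3 = (-0.5267, 0.1668, -0.5736, 0.6048).
Qᵀb = (0.5571, -4.7411, -0.4380).
Back-substitute: x_3 = -0.4380/4.1505 = -0.1055.
x_2 = (-4.7411 + 0.4707·(-0.1055))/5.0549 = -0.9477.
x_1 = (0.5571 + 1.8570·(-0.9477) + 0.7428·(-0.1055))/5.3852 = -0.2379.

x = (-0.2379, -0.9477, -0.1055)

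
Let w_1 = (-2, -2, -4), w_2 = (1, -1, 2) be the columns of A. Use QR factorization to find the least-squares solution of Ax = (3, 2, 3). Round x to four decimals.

w_1 = (-2, -2, -4); ‖w_1‖ = 4.8990, so e_1 = (-0.4082, -0.4082, -0.8165).
e_1·w_2 = (-0.4082)·1 + (-0.4082)·(-1) + (-0.8165)·2 = -1.6330.
u_2 = w_2 + 1.6330·e_1 = (0.3333, -1.6667, 0.6667).
‖u_2‖ = 1.8257, so e_2 = (0.1826, -0.9129, 0.3651).
Qᵀb = (-4.4907, -0.1826).
Back-substitute: x_2 = -0.1826/1.8257 = -0.1000.
x_1 = (-4.4907 + 1.6330·(-0.1000))/4.8990 = -0.9500.

x = (-0.9500, -0.1000)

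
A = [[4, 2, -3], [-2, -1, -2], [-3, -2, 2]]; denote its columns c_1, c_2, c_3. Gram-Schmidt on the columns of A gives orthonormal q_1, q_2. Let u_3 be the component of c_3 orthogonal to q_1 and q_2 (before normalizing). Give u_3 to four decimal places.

u_3 = (-1.4000, -2.8000, 0.0000)

q_1 = c_1/‖c_1‖ = (4, -2, -3)/5.3852 = (0.7428, -0.3714, -0.5571).
r_{12} = q_1·c_2 = 2.9711.
u_2 = c_2 − 2.9711·q_1 = (-0.2069, 0.1034, -0.3448).
‖u_2‖ = 0.4152, so q_2 = (-0.4983, 0.2491, -0.8305).
r_{13} = q_1·c_3 = -2.5997; r_{23} = q_2·c_3 = -0.6644.
u_3 = c_3 + 2.5997·q_1 + 0.6644·q_2 = (-1.4000, -2.8000, 0.0000).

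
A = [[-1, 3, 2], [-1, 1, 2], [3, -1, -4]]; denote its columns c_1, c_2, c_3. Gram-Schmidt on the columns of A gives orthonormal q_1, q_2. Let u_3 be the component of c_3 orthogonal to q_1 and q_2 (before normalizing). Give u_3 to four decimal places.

q_1 = c_1/‖c_1‖ = (-1, -1, 3)/3.3166 = (-0.3015, -0.3015, 0.9045).
r_{12} = q_1·c_2 = -2.1106.
u_2 = c_2 + 2.1106·q_1 = (2.3636, 0.3636, 0.9091).
‖u_2‖ = 2.5584, so q_2 = (0.9239, 0.1421, 0.3553).
r_{13} = q_1·c_3 = -4.8242; r_{23} = q_2·c_3 = 0.7107.
u_3 = c_3 + 4.8242·q_1 − 0.7107·q_2 = (-0.1111, 0.4444, 0.1111).

u_3 = (-0.1111, 0.4444, 0.1111)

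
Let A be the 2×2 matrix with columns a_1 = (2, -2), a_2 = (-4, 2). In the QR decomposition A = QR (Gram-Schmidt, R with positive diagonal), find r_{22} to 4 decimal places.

a_1 = (2, -2); ‖a_1‖ = 2.8284, so e_1 = (0.7071, -0.7071).
e_1·a_2 = 0.7071·(-4) + (-0.7071)·2 = -4.2426.
u_2 = a_2 + 4.2426·e_1 = (-1.0000, -1.0000).
r_{22} = ‖u_2‖ = 1.4142.

r_{22} = 1.4142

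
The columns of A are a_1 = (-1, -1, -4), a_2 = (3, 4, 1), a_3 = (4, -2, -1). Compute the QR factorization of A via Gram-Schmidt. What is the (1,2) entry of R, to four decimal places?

e_1 = a_1/‖a_1‖ = (-1, -1, -4)/4.2426 = (-0.2357, -0.2357, -0.9428).
r_{12} = e_1·a_2 = -2.5927.

r_{12} = -2.5927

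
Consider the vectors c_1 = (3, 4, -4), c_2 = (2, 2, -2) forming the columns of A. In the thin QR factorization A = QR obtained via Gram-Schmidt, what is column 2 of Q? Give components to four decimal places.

e_2 = (0.8835, -0.3313, 0.3313)

c_1 = (3, 4, -4); ‖c_1‖ = 6.4031, so e_1 = (0.4685, 0.6247, -0.6247).
e_1·c_2 = 0.4685·2 + 0.6247·2 + (-0.6247)·(-2) = 3.4358.
u_2 = c_2 − 3.4358·e_1 = (0.3902, -0.1463, 0.1463).
‖u_2‖ = 0.4417, so e_2 = (0.8835, -0.3313, 0.3313).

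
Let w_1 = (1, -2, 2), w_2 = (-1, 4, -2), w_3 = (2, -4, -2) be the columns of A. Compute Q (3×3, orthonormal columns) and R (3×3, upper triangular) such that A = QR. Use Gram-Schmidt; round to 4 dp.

Q = [[0.3333, 0.2981, 0.8944], [-0.6667, 0.7454, 0.0000], [0.6667, 0.5963, -0.4472]], R = [[3.0000, -4.3333, 2.0000], [0.0000, 1.4907, -3.5777], [0.0000, 0.0000, 2.6833]]

w_1 = (1, -2, 2); ‖w_1‖ = 3.0000, so q_1 = (0.3333, -0.6667, 0.6667).
q_1·w_2 = 0.3333·(-1) + (-0.6667)·4 + 0.6667·(-2) = -4.3333.
u_2 = w_2 + 4.3333·q_1 = (0.4444, 1.1111, 0.8889).
‖u_2‖ = 1.4907, so q_2 = (0.2981, 0.7454, 0.5963).
q_1·w_3 = 0.3333·2 + (-0.6667)·(-4) + 0.6667·(-2) = 2.0000; q_2·w_3 = 0.2981·2 + 0.7454·(-4) + 0.5963·(-2) = -3.5777.
u_3 = w_3 − 2.0000·q_1 + 3.5777·q_2 = (2.4000, 0.0000, -1.2000).
‖u_3‖ = 2.6833, so q_3 = (0.8944, 0.0000, -0.4472).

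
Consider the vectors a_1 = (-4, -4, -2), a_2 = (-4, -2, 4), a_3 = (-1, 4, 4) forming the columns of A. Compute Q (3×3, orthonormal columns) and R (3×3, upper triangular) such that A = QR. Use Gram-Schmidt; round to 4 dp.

Q = [[-0.6667, -0.4134, -0.6202], [-0.6667, -0.0413, 0.7442], [-0.3333, 0.9096, -0.2481]], R = [[6.0000, 2.6667, -3.3333], [0.0000, 5.3748, 3.8864], [0.0000, 0.0000, 2.6047]]

a_1 = (-4, -4, -2); ‖a_1‖ = 6.0000, so e_1 = (-0.6667, -0.6667, -0.3333).
e_1·a_2 = (-0.6667)·(-4) + (-0.6667)·(-2) + (-0.3333)·4 = 2.6667.
u_2 = a_2 − 2.6667·e_1 = (-2.2222, -0.2222, 4.8889).
‖u_2‖ = 5.3748, so e_2 = (-0.4134, -0.0413, 0.9096).
e_1·a_3 = (-0.6667)·(-1) + (-0.6667)·4 + (-0.3333)·4 = -3.3333; e_2·a_3 = (-0.4134)·(-1) + (-0.0413)·4 + 0.9096·4 = 3.8864.
u_3 = a_3 + 3.3333·e_1 − 3.8864·e_2 = (-1.6154, 1.9385, -0.6462).
‖u_3‖ = 2.6047, so e_3 = (-0.6202, 0.7442, -0.2481).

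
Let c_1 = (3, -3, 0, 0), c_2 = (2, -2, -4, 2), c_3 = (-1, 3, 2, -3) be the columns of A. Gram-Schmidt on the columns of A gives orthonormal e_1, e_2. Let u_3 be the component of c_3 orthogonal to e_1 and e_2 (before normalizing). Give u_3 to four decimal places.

u_3 = (1.0000, 1.0000, -0.8000, -1.6000)

e_1 = c_1/‖c_1‖ = (3, -3, 0, 0)/4.2426 = (0.7071, -0.7071, 0.0000, 0.0000).
r_{12} = e_1·c_2 = 2.8284.
u_2 = c_2 − 2.8284·e_1 = (0.0000, 0.0000, -4.0000, 2.0000).
‖u_2‖ = 4.4721, so e_2 = (0.0000, 0.0000, -0.8944, 0.4472).
r_{13} = e_1·c_3 = -2.8284; r_{23} = e_2·c_3 = -3.1305.
u_3 = c_3 + 2.8284·e_1 + 3.1305·e_2 = (1.0000, 1.0000, -0.8000, -1.6000).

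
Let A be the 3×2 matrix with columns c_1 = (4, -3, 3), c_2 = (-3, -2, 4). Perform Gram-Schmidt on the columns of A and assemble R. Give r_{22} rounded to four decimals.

r_{22} = 5.2859

c_1 = (4, -3, 3); ‖c_1‖ = 5.8310, so e_1 = (0.6860, -0.5145, 0.5145).
e_1·c_2 = 0.6860·(-3) + (-0.5145)·(-2) + 0.5145·4 = 1.0290.
u_2 = c_2 − 1.0290·e_1 = (-3.7059, -1.4706, 3.4706).
r_{22} = ‖u_2‖ = 5.2859.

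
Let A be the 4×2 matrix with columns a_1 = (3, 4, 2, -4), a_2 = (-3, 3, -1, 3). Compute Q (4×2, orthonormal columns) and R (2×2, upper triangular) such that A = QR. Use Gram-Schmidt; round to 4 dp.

Q = [[0.4472, -0.4505], [0.5963, 0.7907], [0.2981, -0.1016], [-0.5963, 0.4020]], R = [[6.7082, -1.6398], [0.0000, 5.0310]]

a_1 = (3, 4, 2, -4); ‖a_1‖ = 6.7082, so q_1 = (0.4472, 0.5963, 0.2981, -0.5963).
q_1·a_2 = 0.4472·(-3) + 0.5963·3 + 0.2981·(-1) + (-0.5963)·3 = -1.6398.
u_2 = a_2 + 1.6398·q_1 = (-2.2667, 3.9778, -0.5111, 2.0222).
‖u_2‖ = 5.0310, so q_2 = (-0.4505, 0.7907, -0.1016, 0.4020).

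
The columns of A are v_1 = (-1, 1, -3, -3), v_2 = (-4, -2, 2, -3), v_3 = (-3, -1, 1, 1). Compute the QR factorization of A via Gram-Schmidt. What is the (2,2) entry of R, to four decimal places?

q_1 = v_1/‖v_1‖ = (-1, 1, -3, -3)/4.4721 = (-0.2236, 0.2236, -0.6708, -0.6708).
r_{12} = q_1·v_2 = 1.1180.
u_2 = v_2 − 1.1180·q_1 = (-3.7500, -2.2500, 2.7500, -2.2500).
r_{22} = ‖u_2‖ = 5.6347.

r_{22} = 5.6347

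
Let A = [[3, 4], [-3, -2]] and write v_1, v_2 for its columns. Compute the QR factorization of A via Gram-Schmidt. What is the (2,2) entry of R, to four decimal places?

v_1 = (3, -3); ‖v_1‖ = 4.2426, so e_1 = (0.7071, -0.7071).
e_1·v_2 = 0.7071·4 + (-0.7071)·(-2) = 4.2426.
u_2 = v_2 − 4.2426·e_1 = (1.0000, 1.0000).
r_{22} = ‖u_2‖ = 1.4142.

r_{22} = 1.4142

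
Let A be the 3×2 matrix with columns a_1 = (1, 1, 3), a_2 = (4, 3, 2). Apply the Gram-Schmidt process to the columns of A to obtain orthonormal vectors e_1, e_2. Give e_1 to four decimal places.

e_1 = (0.3015, 0.3015, 0.9045)

a_1 = (1, 1, 3); ‖a_1‖ = 3.3166, so e_1 = (0.3015, 0.3015, 0.9045).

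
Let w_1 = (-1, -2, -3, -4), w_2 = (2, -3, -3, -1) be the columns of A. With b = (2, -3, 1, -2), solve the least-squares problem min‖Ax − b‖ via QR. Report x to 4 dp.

x = (0.0075, 0.5162)

w_1 = (-1, -2, -3, -4); ‖w_1‖ = 5.4772, so e_1 = (-0.1826, -0.3651, -0.5477, -0.7303).
e_1·w_2 = (-0.1826)·2 + (-0.3651)·(-3) + (-0.5477)·(-3) + (-0.7303)·(-1) = 3.1038.
u_2 = w_2 − 3.1038·e_1 = (2.5667, -1.8667, -1.3000, 1.2667).
‖u_2‖ = 3.6560, so e_2 = (0.7020, -0.5106, -0.3556, 0.3465).
Qᵀb = (1.6432, 1.8873).
Back-substitute: x_2 = 1.8873/3.6560 = 0.5162.
x_1 = (1.6432 − 3.1038·0.5162)/5.4772 = 0.0075.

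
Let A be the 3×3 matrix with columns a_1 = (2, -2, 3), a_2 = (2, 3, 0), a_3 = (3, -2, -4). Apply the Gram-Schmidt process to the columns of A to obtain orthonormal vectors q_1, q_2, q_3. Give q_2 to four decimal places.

q_2 = (0.6256, 0.7738, 0.0988)

a_1 = (2, -2, 3); ‖a_1‖ = 4.1231, so q_1 = (0.4851, -0.4851, 0.7276).
q_1·a_2 = 0.4851·2 + (-0.4851)·3 + 0.7276·0 = -0.4851.
u_2 = a_2 + 0.4851·q_1 = (2.2353, 2.7647, 0.3529).
‖u_2‖ = 3.5728, so q_2 = (0.6256, 0.7738, 0.0988).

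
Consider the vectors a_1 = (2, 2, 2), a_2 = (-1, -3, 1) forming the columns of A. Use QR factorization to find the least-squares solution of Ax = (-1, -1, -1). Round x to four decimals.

x = (-0.5000, 0.0000)

q_1 = a_1/‖a_1‖ = (2, 2, 2)/3.4641 = (0.5774, 0.5774, 0.5774).
r_{12} = q_1·a_2 = -1.7321.
u_2 = a_2 + 1.7321·q_1 = (0.0000, -2.0000, 2.0000).
‖u_2‖ = 2.8284, so q_2 = (0.0000, -0.7071, 0.7071).
Qᵀb = (-1.7321, 0.0000).
Back-substitute: x_2 = 0.0000/2.8284 = 0.0000.
x_1 = (-1.7321 + 1.7321·0.0000)/3.4641 = -0.5000.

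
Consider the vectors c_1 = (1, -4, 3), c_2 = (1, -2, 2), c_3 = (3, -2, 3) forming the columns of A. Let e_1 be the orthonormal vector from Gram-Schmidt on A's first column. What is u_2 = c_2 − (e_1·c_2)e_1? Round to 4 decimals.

c_1 = (1, -4, 3); ‖c_1‖ = 5.0990, so e_1 = (0.1961, -0.7845, 0.5883).
e_1·c_2 = 0.1961·1 + (-0.7845)·(-2) + 0.5883·2 = 2.9417.
u_2 = c_2 − 2.9417·e_1 = (0.4231, 0.3077, 0.2692).

u_2 = (0.4231, 0.3077, 0.2692)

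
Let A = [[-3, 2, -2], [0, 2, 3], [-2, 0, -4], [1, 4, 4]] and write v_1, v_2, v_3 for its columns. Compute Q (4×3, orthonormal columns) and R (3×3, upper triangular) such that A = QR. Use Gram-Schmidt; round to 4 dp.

v_1 = (-3, 0, -2, 1); ‖v_1‖ = 3.7417, so q_1 = (-0.8018, 0.0000, -0.5345, 0.2673).
q_1·v_2 = (-0.8018)·2 + 0.0000·2 + (-0.5345)·0 + 0.2673·4 = -0.5345.
u_2 = v_2 + 0.5345·q_1 = (1.5714, 2.0000, -0.2857, 4.1429).
‖u_2‖ = 4.8697, so q_2 = (0.3227, 0.4107, -0.0587, 0.8507).
q_1·v_3 = (-0.8018)·(-2) + 0.0000·3 + (-0.5345)·(-4) + 0.2673·4 = 4.8107; q_2·v_3 = 0.3227·(-2) + 0.4107·3 + (-0.0587)·(-4) + 0.8507·4 = 4.2243.
u_3 = v_3 − 4.8107·q_1 − 4.2243·q_2 = (0.4940, 1.2651, -1.1807, -0.8795).
‖u_3‖ = 2.0030, so q_3 = (0.2466, 0.6316, -0.5895, -0.4391).

Q = [[-0.8018, 0.3227, 0.2466], [0.0000, 0.4107, 0.6316], [-0.5345, -0.0587, -0.5895], [0.2673, 0.8507, -0.4391]], R = [[3.7417, -0.5345, 4.8107], [0.0000, 4.8697, 4.2243], [0.0000, 0.0000, 2.0030]]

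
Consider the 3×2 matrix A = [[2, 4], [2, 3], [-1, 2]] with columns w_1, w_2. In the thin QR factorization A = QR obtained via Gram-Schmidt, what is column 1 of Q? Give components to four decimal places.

e_1 = w_1/‖w_1‖ = (2, 2, -1)/3.0000 = (0.6667, 0.6667, -0.3333).

e_1 = (0.6667, 0.6667, -0.3333)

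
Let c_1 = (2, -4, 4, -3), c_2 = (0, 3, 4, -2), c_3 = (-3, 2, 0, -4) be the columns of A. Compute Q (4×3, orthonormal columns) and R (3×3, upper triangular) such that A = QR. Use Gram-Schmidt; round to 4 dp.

Q = [[0.2981, -0.0859, -0.5813], [-0.5963, 0.7515, -0.0600], [0.5963, 0.6012, -0.3265], [-0.4472, -0.2577, -0.7429]], R = [[6.7082, 1.4907, -0.2981], [0.0000, 5.1747, 2.7913], [0.0000, 0.0000, 4.5956]]

c_1 = (2, -4, 4, -3); ‖c_1‖ = 6.7082, so q_1 = (0.2981, -0.5963, 0.5963, -0.4472).
q_1·c_2 = 0.2981·0 + (-0.5963)·3 + 0.5963·4 + (-0.4472)·(-2) = 1.4907.
u_2 = c_2 − 1.4907·q_1 = (-0.4444, 3.8889, 3.1111, -1.3333).
‖u_2‖ = 5.1747, so q_2 = (-0.0859, 0.7515, 0.6012, -0.2577).
q_1·c_3 = 0.2981·(-3) + (-0.5963)·2 + 0.5963·0 + (-0.4472)·(-4) = -0.2981; q_2·c_3 = (-0.0859)·(-3) + 0.7515·2 + 0.6012·0 + (-0.2577)·(-4) = 2.7913.
u_3 = c_3 + 0.2981·q_1 − 2.7913·q_2 = (-2.6714, -0.2755, -1.5004, -3.4141).
‖u_3‖ = 4.5956, so q_3 = (-0.5813, -0.0600, -0.3265, -0.7429).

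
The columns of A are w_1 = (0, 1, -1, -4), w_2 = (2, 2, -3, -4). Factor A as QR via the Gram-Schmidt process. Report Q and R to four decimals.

Q = [[0.0000, 0.6860], [0.2357, 0.2858], [-0.2357, -0.6288], [-0.9428, 0.2287]], R = [[4.2426, 4.9497], [0.0000, 2.9155]]

w_1 = (0, 1, -1, -4); ‖w_1‖ = 4.2426, so q_1 = (0.0000, 0.2357, -0.2357, -0.9428).
q_1·w_2 = 0.0000·2 + 0.2357·2 + (-0.2357)·(-3) + (-0.9428)·(-4) = 4.9497.
u_2 = w_2 − 4.9497·q_1 = (2.0000, 0.8333, -1.8333, 0.6667).
‖u_2‖ = 2.9155, so q_2 = (0.6860, 0.2858, -0.6288, 0.2287).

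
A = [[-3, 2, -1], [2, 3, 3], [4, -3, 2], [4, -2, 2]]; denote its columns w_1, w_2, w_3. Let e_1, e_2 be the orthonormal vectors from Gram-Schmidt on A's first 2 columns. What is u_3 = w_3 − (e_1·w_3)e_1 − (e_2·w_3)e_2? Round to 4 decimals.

u_3 = (0.3506, 0.0455, 0.3571, -0.1169)

w_1 = (-3, 2, 4, 4); ‖w_1‖ = 6.7082, so e_1 = (-0.4472, 0.2981, 0.5963, 0.5963).
e_1·w_2 = (-0.4472)·2 + 0.2981·3 + 0.5963·(-3) + 0.5963·(-2) = -2.9814.
u_2 = w_2 + 2.9814·e_1 = (0.6667, 3.8889, -1.2222, -0.2222).
‖u_2‖ = 4.1366, so e_2 = (0.1612, 0.9401, -0.2955, -0.0537).
e_1·w_3 = (-0.4472)·(-1) + 0.2981·3 + 0.5963·2 + 0.5963·2 = 3.7268; e_2·w_3 = 0.1612·(-1) + 0.9401·3 + (-0.2955)·2 + (-0.0537)·2 = 1.9608.
u_3 = w_3 − 3.7268·e_1 − 1.9608·e_2 = (0.3506, 0.0455, 0.3571, -0.1169).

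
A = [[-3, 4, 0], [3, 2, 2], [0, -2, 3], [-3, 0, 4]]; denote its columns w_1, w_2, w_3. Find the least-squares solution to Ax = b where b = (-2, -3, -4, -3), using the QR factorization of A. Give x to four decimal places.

x = (-0.0988, -0.3647, -1.0801)

e_1 = w_1/‖w_1‖ = (-3, 3, 0, -3)/5.1962 = (-0.5774, 0.5774, 0.0000, -0.5774).
r_{12} = e_1·w_2 = -1.1547.
u_2 = w_2 + 1.1547·e_1 = (3.3333, 2.6667, -2.0000, -0.6667).
‖u_2‖ = 4.7610, so e_2 = (0.7001, 0.5601, -0.4201, -0.1400).
r_{13} = e_1·w_3 = -1.1547; r_{23} = e_2·w_3 = -0.7001.
u_3 = w_3 + 1.1547·e_1 + 0.7001·e_2 = (-0.1765, 3.0588, 2.7059, 3.2353).
‖u_3‖ = 5.2131, so e_3 = (-0.0339, 0.5868, 0.5191, 0.6206).
Qᵀb = (1.1547, -0.9802, -5.6306).
Back-substitute: x_3 = -5.6306/5.2131 = -1.0801.
x_2 = (-0.9802 + 0.7001·(-1.0801))/4.7610 = -0.3647.
x_1 = (1.1547 + 1.1547·(-0.3647) + 1.1547·(-1.0801))/5.1962 = -0.0988.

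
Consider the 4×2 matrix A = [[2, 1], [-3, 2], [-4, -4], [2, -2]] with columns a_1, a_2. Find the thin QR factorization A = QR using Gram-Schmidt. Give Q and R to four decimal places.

e_1 = a_1/‖a_1‖ = (2, -3, -4, 2)/5.7446 = (0.3482, -0.5222, -0.6963, 0.3482).
r_{12} = e_1·a_2 = 1.3926.
u_2 = a_2 − 1.3926·e_1 = (0.5152, 2.7273, -3.0303, -2.4848).
‖u_2‖ = 4.8021, so e_2 = (0.1073, 0.5679, -0.6310, -0.5174).

Q = [[0.3482, 0.1073], [-0.5222, 0.5679], [-0.6963, -0.6310], [0.3482, -0.5174]], R = [[5.7446, 1.3926], [0.0000, 4.8021]]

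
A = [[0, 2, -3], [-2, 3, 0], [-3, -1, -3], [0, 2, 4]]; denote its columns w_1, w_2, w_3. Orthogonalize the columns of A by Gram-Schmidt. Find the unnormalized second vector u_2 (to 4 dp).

w_1 = (0, -2, -3, 0); ‖w_1‖ = 3.6056, so e_1 = (0.0000, -0.5547, -0.8321, 0.0000).
e_1·w_2 = 0.0000·2 + (-0.5547)·3 + (-0.8321)·(-1) + 0.0000·2 = -0.8321.
u_2 = w_2 + 0.8321·e_1 = (2.0000, 2.5385, -1.6923, 2.0000).

u_2 = (2.0000, 2.5385, -1.6923, 2.0000)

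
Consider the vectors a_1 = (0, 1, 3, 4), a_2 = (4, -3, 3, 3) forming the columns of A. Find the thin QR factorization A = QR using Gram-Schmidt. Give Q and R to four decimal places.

Q = [[0.0000, 0.7238], [0.1961, -0.6682], [0.5883, 0.1670], [0.7845, 0.0418]], R = [[5.0990, 3.5301], [0.0000, 5.5262]]

a_1 = (0, 1, 3, 4); ‖a_1‖ = 5.0990, so e_1 = (0.0000, 0.1961, 0.5883, 0.7845).
e_1·a_2 = 0.0000·4 + 0.1961·(-3) + 0.5883·3 + 0.7845·3 = 3.5301.
u_2 = a_2 − 3.5301·e_1 = (4.0000, -3.6923, 0.9231, 0.2308).
‖u_2‖ = 5.5262, so e_2 = (0.7238, -0.6682, 0.1670, 0.0418).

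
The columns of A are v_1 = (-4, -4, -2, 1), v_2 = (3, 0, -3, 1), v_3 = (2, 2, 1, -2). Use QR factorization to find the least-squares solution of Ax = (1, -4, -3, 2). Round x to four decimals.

x = (0.4902, 0.8824, -0.3137)

q_1 = v_1/‖v_1‖ = (-4, -4, -2, 1)/6.0828 = (-0.6576, -0.6576, -0.3288, 0.1644).
r_{12} = q_1·v_2 = -0.8220.
u_2 = v_2 + 0.8220·q_1 = (2.4595, -0.5405, -3.2703, 1.1351).
‖u_2‖ = 4.2807, so q_2 = (0.5745, -0.1263, -0.7640, 0.2652).
r_{13} = q_1·v_3 = -3.2880; r_{23} = q_2·v_3 = -0.3978.
u_3 = v_3 + 3.2880·q_1 + 0.3978·q_2 = (0.0664, -0.2124, -0.3850, -1.3540).
‖u_3‖ = 1.4251, so q_3 = (0.0466, -0.1490, -0.2701, -0.9501).
Qᵀb = (3.2880, 3.9019, -0.4471).
Back-substitute: x_3 = -0.4471/1.4251 = -0.3137.
x_2 = (3.9019 + 0.3978·(-0.3137))/4.2807 = 0.8824.
x_1 = (3.2880 + 0.8220·0.8824 + 3.2880·(-0.3137))/6.0828 = 0.4902.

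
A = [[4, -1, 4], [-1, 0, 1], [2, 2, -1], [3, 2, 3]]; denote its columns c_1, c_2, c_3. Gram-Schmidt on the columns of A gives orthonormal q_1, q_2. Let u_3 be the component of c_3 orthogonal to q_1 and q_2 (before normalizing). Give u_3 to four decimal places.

q_1 = c_1/‖c_1‖ = (4, -1, 2, 3)/5.4772 = (0.7303, -0.1826, 0.3651, 0.5477).
r_{12} = q_1·c_2 = 1.0954.
u_2 = c_2 − 1.0954·q_1 = (-1.8000, 0.2000, 1.6000, 1.4000).
‖u_2‖ = 2.7928, so q_2 = (-0.6445, 0.0716, 0.5729, 0.5013).
r_{13} = q_1·c_3 = 4.0166; r_{23} = q_2·c_3 = -1.5755.
u_3 = c_3 − 4.0166·q_1 + 1.5755·q_2 = (0.0513, 1.8462, -1.5641, 1.5897).

u_3 = (0.0513, 1.8462, -1.5641, 1.5897)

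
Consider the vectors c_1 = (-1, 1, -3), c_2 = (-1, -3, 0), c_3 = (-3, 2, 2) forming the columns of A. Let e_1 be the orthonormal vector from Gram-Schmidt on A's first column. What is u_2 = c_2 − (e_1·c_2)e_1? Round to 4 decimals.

c_1 = (-1, 1, -3); ‖c_1‖ = 3.3166, so e_1 = (-0.3015, 0.3015, -0.9045).
e_1·c_2 = (-0.3015)·(-1) + 0.3015·(-3) + (-0.9045)·0 = -0.6030.
u_2 = c_2 + 0.6030·e_1 = (-1.1818, -2.8182, -0.5455).

u_2 = (-1.1818, -2.8182, -0.5455)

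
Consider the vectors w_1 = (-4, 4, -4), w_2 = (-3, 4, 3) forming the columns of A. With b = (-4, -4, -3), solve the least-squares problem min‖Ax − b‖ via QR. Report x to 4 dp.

w_1 = (-4, 4, -4); ‖w_1‖ = 6.9282, so e_1 = (-0.5774, 0.5774, -0.5774).
e_1·w_2 = (-0.5774)·(-3) + 0.5774·4 + (-0.5774)·3 = 2.3094.
u_2 = w_2 − 2.3094·e_1 = (-1.6667, 2.6667, 4.3333).
‖u_2‖ = 5.3541, so e_2 = (-0.3113, 0.4981, 0.8093).
Qᵀb = (1.7321, -3.1751).
Back-substitute: x_2 = -3.1751/5.3541 = -0.5930.
x_1 = (1.7321 − 2.3094·(-0.5930))/6.9282 = 0.4477.

x = (0.4477, -0.5930)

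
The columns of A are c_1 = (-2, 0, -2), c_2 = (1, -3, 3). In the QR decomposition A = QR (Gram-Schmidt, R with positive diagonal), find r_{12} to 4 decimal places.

c_1 = (-2, 0, -2); ‖c_1‖ = 2.8284, so e_1 = (-0.7071, 0.0000, -0.7071).
r_{12} = e_1·c_2 = -2.8284.

r_{12} = -2.8284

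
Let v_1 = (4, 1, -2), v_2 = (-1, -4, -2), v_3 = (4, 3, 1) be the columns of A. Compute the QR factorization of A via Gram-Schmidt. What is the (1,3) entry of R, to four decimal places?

v_1 = (4, 1, -2); ‖v_1‖ = 4.5826, so q_1 = (0.8729, 0.2182, -0.4364).
r_{13} = q_1·v_3 = 3.7097.

r_{13} = 3.7097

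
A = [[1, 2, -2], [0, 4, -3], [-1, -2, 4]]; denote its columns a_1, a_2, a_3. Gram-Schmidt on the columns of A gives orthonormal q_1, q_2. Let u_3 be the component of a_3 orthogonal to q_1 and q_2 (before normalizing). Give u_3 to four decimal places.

q_1 = a_1/‖a_1‖ = (1, 0, -1)/1.4142 = (0.7071, 0.0000, -0.7071).
r_{12} = q_1·a_2 = 2.8284.
u_2 = a_2 − 2.8284·q_1 = (0.0000, 4.0000, 0.0000).
‖u_2‖ = 4.0000, so q_2 = (0.0000, 1.0000, 0.0000).
r_{13} = q_1·a_3 = -4.2426; r_{23} = q_2·a_3 = -3.0000.
u_3 = a_3 + 4.2426·q_1 + 3.0000·q_2 = (1.0000, 0.0000, 1.0000).

u_3 = (1.0000, 0.0000, 1.0000)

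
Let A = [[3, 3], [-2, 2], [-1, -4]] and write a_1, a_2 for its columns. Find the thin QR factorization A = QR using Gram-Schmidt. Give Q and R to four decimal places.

Q = [[0.8018, 0.2224], [-0.5345, 0.6819], [-0.2673, -0.6968]], R = [[3.7417, 2.4054], [0.0000, 4.8181]]

a_1 = (3, -2, -1); ‖a_1‖ = 3.7417, so q_1 = (0.8018, -0.5345, -0.2673).
q_1·a_2 = 0.8018·3 + (-0.5345)·2 + (-0.2673)·(-4) = 2.4054.
u_2 = a_2 − 2.4054·q_1 = (1.0714, 3.2857, -3.3571).
‖u_2‖ = 4.8181, so q_2 = (0.2224, 0.6819, -0.6968).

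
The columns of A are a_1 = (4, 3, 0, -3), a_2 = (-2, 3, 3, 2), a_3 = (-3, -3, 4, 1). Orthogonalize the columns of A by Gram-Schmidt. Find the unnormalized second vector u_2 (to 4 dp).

u_2 = (-1.4118, 3.4412, 3.0000, 1.5588)

a_1 = (4, 3, 0, -3); ‖a_1‖ = 5.8310, so q_1 = (0.6860, 0.5145, 0.0000, -0.5145).
q_1·a_2 = 0.6860·(-2) + 0.5145·3 + 0.0000·3 + (-0.5145)·2 = -0.8575.
u_2 = a_2 + 0.8575·q_1 = (-1.4118, 3.4412, 3.0000, 1.5588).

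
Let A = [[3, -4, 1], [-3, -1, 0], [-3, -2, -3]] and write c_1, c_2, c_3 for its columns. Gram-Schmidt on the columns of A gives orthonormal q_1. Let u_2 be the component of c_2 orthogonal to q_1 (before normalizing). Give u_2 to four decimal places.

c_1 = (3, -3, -3); ‖c_1‖ = 5.1962, so q_1 = (0.5774, -0.5774, -0.5774).
q_1·c_2 = 0.5774·(-4) + (-0.5774)·(-1) + (-0.5774)·(-2) = -0.5774.
u_2 = c_2 + 0.5774·q_1 = (-3.6667, -1.3333, -2.3333).

u_2 = (-3.6667, -1.3333, -2.3333)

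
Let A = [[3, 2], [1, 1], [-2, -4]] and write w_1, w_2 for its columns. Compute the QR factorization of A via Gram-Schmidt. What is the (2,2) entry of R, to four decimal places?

w_1 = (3, 1, -2); ‖w_1‖ = 3.7417, so q_1 = (0.8018, 0.2673, -0.5345).
q_1·w_2 = 0.8018·2 + 0.2673·1 + (-0.5345)·(-4) = 4.0089.
u_2 = w_2 − 4.0089·q_1 = (-1.2143, -0.0714, -1.8571).
r_{22} = ‖u_2‖ = 2.2200.

r_{22} = 2.2200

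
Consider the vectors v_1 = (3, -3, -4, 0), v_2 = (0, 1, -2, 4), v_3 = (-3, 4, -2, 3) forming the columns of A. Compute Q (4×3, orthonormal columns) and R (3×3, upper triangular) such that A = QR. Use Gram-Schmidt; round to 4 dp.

q_1 = v_1/‖v_1‖ = (3, -3, -4, 0)/5.8310 = (0.5145, -0.5145, -0.6860, 0.0000).
r_{12} = q_1·v_2 = 0.8575.
u_2 = v_2 − 0.8575·q_1 = (-0.4412, 1.4412, -1.4118, 4.0000).
‖u_2‖ = 4.5016, so q_2 = (-0.0980, 0.3201, -0.3136, 0.8886).
r_{13} = q_1·v_3 = -2.2295; r_{23} = q_2·v_3 = 4.8675.
u_3 = v_3 + 2.2295·q_1 − 4.8675·q_2 = (-1.3759, 1.2946, -2.0029, -1.3251).
‖u_3‖ = 3.0556, so q_3 = (-0.4503, 0.4237, -0.6555, -0.4337).

Q = [[0.5145, -0.0980, -0.4503], [-0.5145, 0.3201, 0.4237], [-0.6860, -0.3136, -0.6555], [0.0000, 0.8886, -0.4337]], R = [[5.8310, 0.8575, -2.2295], [0.0000, 4.5016, 4.8675], [0.0000, 0.0000, 3.0556]]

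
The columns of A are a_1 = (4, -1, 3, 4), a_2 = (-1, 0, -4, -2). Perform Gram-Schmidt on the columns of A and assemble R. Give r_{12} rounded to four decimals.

r_{12} = -3.7033

a_1 = (4, -1, 3, 4); ‖a_1‖ = 6.4807, so e_1 = (0.6172, -0.1543, 0.4629, 0.6172).
r_{12} = e_1·a_2 = -3.7033.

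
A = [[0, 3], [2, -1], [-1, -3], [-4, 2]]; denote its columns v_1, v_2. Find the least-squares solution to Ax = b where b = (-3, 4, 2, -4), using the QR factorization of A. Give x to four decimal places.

x = (0.7304, -0.9516)

v_1 = (0, 2, -1, -4); ‖v_1‖ = 4.5826, so e_1 = (0.0000, 0.4364, -0.2182, -0.8729).
e_1·v_2 = 0.0000·3 + 0.4364·(-1) + (-0.2182)·(-3) + (-0.8729)·2 = -1.5275.
u_2 = v_2 + 1.5275·e_1 = (3.0000, -0.3333, -3.3333, 0.6667).
‖u_2‖ = 4.5461, so e_2 = (0.6599, -0.0733, -0.7332, 0.1466).
Qᵀb = (4.8008, -4.3261).
Back-substitute: x_2 = -4.3261/4.5461 = -0.9516.
x_1 = (4.8008 + 1.5275·(-0.9516))/4.5826 = 0.7304.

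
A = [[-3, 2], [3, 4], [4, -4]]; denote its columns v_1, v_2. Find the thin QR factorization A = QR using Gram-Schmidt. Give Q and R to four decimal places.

q_1 = v_1/‖v_1‖ = (-3, 3, 4)/5.8310 = (-0.5145, 0.5145, 0.6860).
r_{12} = q_1·v_2 = -1.7150.
u_2 = v_2 + 1.7150·q_1 = (1.1176, 4.8824, -2.8235).
‖u_2‖ = 5.7497, so q_2 = (0.1944, 0.8492, -0.4911).

Q = [[-0.5145, 0.1944], [0.5145, 0.8492], [0.6860, -0.4911]], R = [[5.8310, -1.7150], [0.0000, 5.7497]]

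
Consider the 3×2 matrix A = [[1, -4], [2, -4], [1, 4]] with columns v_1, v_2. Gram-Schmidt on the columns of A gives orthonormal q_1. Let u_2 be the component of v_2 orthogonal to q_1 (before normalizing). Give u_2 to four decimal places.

u_2 = (-2.6667, -1.3333, 5.3333)

v_1 = (1, 2, 1); ‖v_1‖ = 2.4495, so q_1 = (0.4082, 0.8165, 0.4082).
q_1·v_2 = 0.4082·(-4) + 0.8165·(-4) + 0.4082·4 = -3.2660.
u_2 = v_2 + 3.2660·q_1 = (-2.6667, -1.3333, 5.3333).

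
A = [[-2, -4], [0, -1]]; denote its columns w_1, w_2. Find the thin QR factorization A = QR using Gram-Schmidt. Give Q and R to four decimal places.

q_1 = w_1/‖w_1‖ = (-2, 0)/2.0000 = (-1.0000, 0.0000).
r_{12} = q_1·w_2 = 4.0000.
u_2 = w_2 − 4.0000·q_1 = (0.0000, -1.0000).
‖u_2‖ = 1.0000, so q_2 = (0.0000, -1.0000).

Q = [[-1.0000, 0.0000], [0.0000, -1.0000]], R = [[2.0000, 4.0000], [0.0000, 1.0000]]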